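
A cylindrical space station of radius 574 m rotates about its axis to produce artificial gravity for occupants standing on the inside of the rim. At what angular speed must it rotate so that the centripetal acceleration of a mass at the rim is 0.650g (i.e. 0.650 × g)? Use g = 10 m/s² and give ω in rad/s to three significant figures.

0.106 rad/s

Centripetal acceleration a_c = ω²r. Setting ω²r = 0.650g:
ω = √(0.650g / r) = √(0.650 × 10.0 / 574) = √0.01132 = 0.1064 rad/s.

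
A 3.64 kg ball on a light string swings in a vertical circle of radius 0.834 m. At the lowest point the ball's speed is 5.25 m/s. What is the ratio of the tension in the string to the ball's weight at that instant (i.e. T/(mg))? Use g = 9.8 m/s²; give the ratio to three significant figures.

4.37

At the bottom, T − mg = mv²/r, so T = m(v²/r + g) and T/(mg) = v²/(rg) + 1 = (5.25)²/(0.834 × 9.8) + 1 = 3.372 + 1 = 4.372.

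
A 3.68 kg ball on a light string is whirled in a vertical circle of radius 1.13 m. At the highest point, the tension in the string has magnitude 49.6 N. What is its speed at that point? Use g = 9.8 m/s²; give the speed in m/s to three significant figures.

At the top, T + mg = mv²/r, so v = √(r(T/m + g)) = √(1.13 × (49.6/3.68 + 9.8)) = √(1.13 × 23.28) = √26.30 = 5.129 m/s.

5.13 m/s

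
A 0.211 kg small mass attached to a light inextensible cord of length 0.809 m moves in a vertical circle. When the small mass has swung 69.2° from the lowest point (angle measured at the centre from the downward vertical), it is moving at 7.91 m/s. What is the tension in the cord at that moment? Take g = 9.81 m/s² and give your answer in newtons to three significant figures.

Take the radial direction toward the centre of the circle as positive. The component of the weight along the string toward the centre is −mg cos φ (φ measured from the bottom), so Newton's second law along the string gives T − mg cos φ = m v²/r.
cos 69.2° = 0.3551, so T = m(v²/r + g cos φ) = 0.211 × ((7.91)²/0.809 + 9.81 × 0.3551) = 0.211 × (77.34 + (3.484)) = 0.211 × 80.82 = 17.05 N.

17.1 N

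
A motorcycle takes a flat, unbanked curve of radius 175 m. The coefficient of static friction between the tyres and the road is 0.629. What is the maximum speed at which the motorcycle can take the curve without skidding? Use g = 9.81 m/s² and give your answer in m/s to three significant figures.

32.9 m/s

On a flat curve, static friction is the only horizontal force, so it must supply the full centripetal force: μ_s m g = m v²/r.
Mass cancels: v_max = √(μ_s g r) = √(0.629 × 9.81 × 175) = √1080 = 32.86 m/s.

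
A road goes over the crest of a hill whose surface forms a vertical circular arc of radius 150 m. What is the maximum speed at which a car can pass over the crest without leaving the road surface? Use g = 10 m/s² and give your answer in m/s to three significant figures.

38.7 m/s

At the crest the centre of the circle is below the car, so the net downward (centripetal) force is mg − N = mv²/r.
The car leaves the road when N → 0, giving v_max = √(g r) = √(10.0 × 150) = 38.73 m/s.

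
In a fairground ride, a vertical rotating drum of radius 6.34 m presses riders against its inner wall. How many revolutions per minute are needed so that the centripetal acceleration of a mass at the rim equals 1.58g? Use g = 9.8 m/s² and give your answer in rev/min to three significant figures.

Require ω²r = 1.58g, so ω = √(1.58 × 9.8/6.34) = 1.563 rad/s.
In rev/min: ω × 60/(2π) = 1.563 × 60/(2π) = 14.92 rev/min.

14.9 rev/min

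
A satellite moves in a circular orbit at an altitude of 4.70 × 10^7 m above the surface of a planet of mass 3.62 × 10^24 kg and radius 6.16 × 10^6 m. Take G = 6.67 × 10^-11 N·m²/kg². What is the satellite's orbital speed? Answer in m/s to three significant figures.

Orbital radius r = R + h = 6.16 × 10^6 + 4.70 × 10^7 = 5.316 × 10^7 m.
Gravity supplies the centripetal force: G M m / r² = m v² / r, so v = √(GM/r).
v = √(6.67 × 10^-11 × 3.62 × 10^24 / 5.316 × 10^7) = √(4.542 × 10^6) = 2131 m/s.

2130 m/s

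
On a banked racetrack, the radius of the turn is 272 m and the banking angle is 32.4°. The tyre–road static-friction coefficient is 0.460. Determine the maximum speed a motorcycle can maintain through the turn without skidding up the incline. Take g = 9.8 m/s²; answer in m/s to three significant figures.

At the maximum speed, friction acts down the slope at its limiting value f = μN. Radially (horizontal, toward centre): N sinθ + μN cosθ = mv²/r. Vertically: N cosθ − μN sinθ = mg.
Dividing: v² = r g (sinθ + μcosθ)/(cosθ − μsinθ).
sinθ + μcosθ = 0.5358 + 0.460×0.8443 = 0.9242; cosθ − μsinθ = 0.8443 − 0.460×0.5358 = 0.5978.
v² = 272 × 9.8 × 0.9242/0.5978 = 4121 m²/s², so v = 64.19 m/s.

64.2 m/s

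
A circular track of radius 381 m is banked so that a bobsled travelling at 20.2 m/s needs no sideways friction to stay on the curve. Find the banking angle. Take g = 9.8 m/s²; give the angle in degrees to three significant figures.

6.24°

For a frictionless banked turn: horizontally N sinθ = mv²/r and vertically N cosθ = mg.
Dividing: tanθ = v²/(r g) = (20.2)²/(381 × 9.8) = 408.0/3734 = 0.1093.
θ = arctan(0.1093) = 6.237°.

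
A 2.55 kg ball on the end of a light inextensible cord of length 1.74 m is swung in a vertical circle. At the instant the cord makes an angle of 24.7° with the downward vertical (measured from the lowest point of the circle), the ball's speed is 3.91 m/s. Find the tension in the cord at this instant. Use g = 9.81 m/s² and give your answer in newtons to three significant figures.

45.1 N

Take the radial direction toward the centre of the circle as positive. The component of the weight along the string toward the centre is −mg cos φ (φ measured from the bottom), so Newton's second law along the string gives T − mg cos φ = m v²/r.
cos 24.7° = 0.9085, so T = m(v²/r + g cos φ) = 2.55 × ((3.91)²/1.74 + 9.81 × 0.9085) = 2.55 × (8.786 + (8.912)) = 2.55 × 17.70 = 45.13 N.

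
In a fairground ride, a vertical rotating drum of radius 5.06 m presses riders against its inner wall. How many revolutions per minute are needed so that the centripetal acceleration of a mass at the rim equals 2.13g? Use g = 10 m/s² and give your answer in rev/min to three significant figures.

Require ω²r = 2.13g, so ω = √(2.13 × 10.0/5.06) = 2.052 rad/s.
In rev/min: ω × 60/(2π) = 2.052 × 60/(2π) = 19.59 rev/min.

19.6 rev/min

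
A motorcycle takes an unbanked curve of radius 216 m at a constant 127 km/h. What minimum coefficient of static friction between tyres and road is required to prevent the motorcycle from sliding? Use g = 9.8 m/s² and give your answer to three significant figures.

0.588

v = 127/3.6 = 35.28 m/s.
Friction provides the centripetal force: μ_s m g = m v²/r, so μ_s = v²/(g r) = (35.28)²/(9.8 × 216) = 1245/2117 = 0.5879.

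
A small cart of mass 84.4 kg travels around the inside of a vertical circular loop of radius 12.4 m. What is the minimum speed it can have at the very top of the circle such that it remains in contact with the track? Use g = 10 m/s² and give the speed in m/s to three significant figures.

11.1 m/s

At the top, both weight mg and N point toward the centre: N + mg = mv²/r.
At minimum speed N → 0, so mg = mv_min²/r ⇒ v_min = √(g r) = √(10.0 × 12.4) = 11.14 m/s.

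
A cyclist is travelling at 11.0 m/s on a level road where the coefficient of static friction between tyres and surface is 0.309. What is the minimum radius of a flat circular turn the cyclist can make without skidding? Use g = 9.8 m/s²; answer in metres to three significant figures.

At the limit, μ_s m g = m v²/r, so r_min = v²/(μ_s g) = (11.0)²/(0.309 × 9.8) = 121.0/3.028 = 39.96 m.

40.0 m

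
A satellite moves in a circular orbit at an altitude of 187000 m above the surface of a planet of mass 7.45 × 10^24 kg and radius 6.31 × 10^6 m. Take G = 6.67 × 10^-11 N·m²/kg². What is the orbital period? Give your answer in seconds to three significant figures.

r = R + h = 6.31 × 10^6 + 187000 = 6.497 × 10^6 m. Gravity provides the centripetal force: G M m / r² = m v² / r ⇒ v = √(GM/r) = 8745 m/s.
T = 2πr/v = 2π × 6.497 × 10^6 / 8745 = 4668 s.

4670 s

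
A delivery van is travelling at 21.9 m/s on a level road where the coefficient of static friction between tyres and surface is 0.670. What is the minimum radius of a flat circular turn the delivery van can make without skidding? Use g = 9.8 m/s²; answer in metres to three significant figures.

At the limit, μ_s m g = m v²/r, so r_min = v²/(μ_s g) = (21.9)²/(0.670 × 9.8) = 479.6/6.566 = 73.04 m.

73.0 m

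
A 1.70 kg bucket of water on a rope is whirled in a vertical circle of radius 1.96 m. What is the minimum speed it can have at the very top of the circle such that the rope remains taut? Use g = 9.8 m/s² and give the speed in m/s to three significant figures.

At the top, both weight mg and T point toward the centre: T + mg = mv²/r.
At minimum speed T → 0, so mg = mv_min²/r ⇒ v_min = √(g r) = √(9.8 × 1.96) = 4.383 m/s.

4.38 m/s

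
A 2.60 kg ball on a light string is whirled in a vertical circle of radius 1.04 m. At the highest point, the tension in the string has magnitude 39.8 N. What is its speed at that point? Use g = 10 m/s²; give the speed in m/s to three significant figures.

At the top, T + mg = mv²/r, so v = √(r(T/m + g)) = √(1.04 × (39.8/2.60 + 10.0)) = √(1.04 × 25.31) = √26.32 = 5.130 m/s.

5.13 m/s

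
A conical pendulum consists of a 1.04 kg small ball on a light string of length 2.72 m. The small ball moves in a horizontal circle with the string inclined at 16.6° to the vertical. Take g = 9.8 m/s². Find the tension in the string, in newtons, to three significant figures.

10.6 N

Vertically the bob has no acceleration, so T cosθ = mg.
T = mg/cosθ = 1.04 × 9.8 / cos 16.6° = 10.19/0.9583 = 10.64 N.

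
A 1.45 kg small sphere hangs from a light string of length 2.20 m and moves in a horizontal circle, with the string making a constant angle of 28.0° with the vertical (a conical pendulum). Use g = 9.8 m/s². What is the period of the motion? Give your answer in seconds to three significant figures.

r = L sinθ = 1.033 m. From T sinθ = mω²r and T cosθ = mg: tanθ = ω²r/g, so ω² = g tanθ / r = g/(L cosθ).
ω = √(g/(L cosθ)) = √(9.8/(2.20 × 0.8829)) = √5.045 = 2.246 rad/s.
Period = 2π/ω = 2.797 s.

2.80 s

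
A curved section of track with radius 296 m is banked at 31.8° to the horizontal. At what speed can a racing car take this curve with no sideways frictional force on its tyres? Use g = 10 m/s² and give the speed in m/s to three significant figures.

42.8 m/s

On a frictionless banked curve, N sinθ = mv²/r and N cosθ = mg, so tanθ = v²/(rg).
v = √(r g tanθ) = √(296 × 10.0 × tan 31.8°) = √(296 × 10.0 × 0.6200) = √1835 = 42.84 m/s.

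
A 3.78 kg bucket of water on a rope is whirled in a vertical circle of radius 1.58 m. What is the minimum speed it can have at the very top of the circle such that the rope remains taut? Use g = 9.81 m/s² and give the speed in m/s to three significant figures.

3.94 m/s

At the top, both weight mg and T point toward the centre: T + mg = mv²/r.
At minimum speed T → 0, so mg = mv_min²/r ⇒ v_min = √(g r) = √(9.81 × 1.58) = 3.937 m/s.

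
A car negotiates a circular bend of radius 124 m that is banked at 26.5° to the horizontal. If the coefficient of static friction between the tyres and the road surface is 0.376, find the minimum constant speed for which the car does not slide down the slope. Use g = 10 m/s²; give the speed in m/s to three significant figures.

At the minimum speed, friction acts up the slope at its limiting value f = μN. Radially (horizontal, toward centre): N sinθ − μN cosθ = mv²/r. Vertically: N cosθ + μN sinθ = mg.
Dividing: v² = r g (sinθ − μcosθ)/(cosθ + μsinθ).
sinθ − μcosθ = 0.4462 − 0.376×0.8949 = 0.1097; cosθ + μsinθ = 0.8949 + 0.376×0.4462 = 1.063.
v² = 124 × 10.0 × 0.1097/1.063 = 128.0 m²/s², so v = 11.31 m/s.

11.3 m/s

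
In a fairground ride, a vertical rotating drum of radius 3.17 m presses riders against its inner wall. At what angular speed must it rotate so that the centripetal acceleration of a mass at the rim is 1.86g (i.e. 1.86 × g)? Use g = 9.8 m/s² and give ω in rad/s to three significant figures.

Centripetal acceleration a_c = ω²r. Setting ω²r = 1.86g:
ω = √(1.86g / r) = √(1.86 × 9.8 / 3.17) = √5.750 = 2.398 rad/s.

2.40 rad/s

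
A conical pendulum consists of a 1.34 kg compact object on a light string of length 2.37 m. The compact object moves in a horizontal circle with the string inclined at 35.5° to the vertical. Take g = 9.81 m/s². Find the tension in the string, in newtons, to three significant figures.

Vertically the bob has no acceleration, so T cosθ = mg.
T = mg/cosθ = 1.34 × 9.81 / cos 35.5° = 13.15/0.8141 = 16.15 N.

16.1 N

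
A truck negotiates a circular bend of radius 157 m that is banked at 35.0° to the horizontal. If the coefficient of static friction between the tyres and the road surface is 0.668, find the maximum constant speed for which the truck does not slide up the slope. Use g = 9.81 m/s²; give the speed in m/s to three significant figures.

62.9 m/s

At the maximum speed, friction acts down the slope at its limiting value f = μN. Radially (horizontal, toward centre): N sinθ + μN cosθ = mv²/r. Vertically: N cosθ − μN sinθ = mg.
Dividing: v² = r g (sinθ + μcosθ)/(cosθ − μsinθ).
sinθ + μcosθ = 0.5736 + 0.668×0.8192 = 1.121; cosθ − μsinθ = 0.8192 − 0.668×0.5736 = 0.4360.
v² = 157 × 9.81 × 1.121/0.4360 = 3959 m²/s², so v = 62.92 m/s.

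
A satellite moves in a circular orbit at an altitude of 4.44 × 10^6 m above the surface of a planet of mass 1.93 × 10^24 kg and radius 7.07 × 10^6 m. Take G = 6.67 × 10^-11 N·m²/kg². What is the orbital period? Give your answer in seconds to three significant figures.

21600 s

r = R + h = 7.07 × 10^6 + 4.44 × 10^6 = 1.151 × 10^7 m. Gravity provides the centripetal force: G M m / r² = m v² / r ⇒ v = √(GM/r) = 3344 m/s.
T = 2πr/v = 2π × 1.151 × 10^7 / 3344 = 21620 s.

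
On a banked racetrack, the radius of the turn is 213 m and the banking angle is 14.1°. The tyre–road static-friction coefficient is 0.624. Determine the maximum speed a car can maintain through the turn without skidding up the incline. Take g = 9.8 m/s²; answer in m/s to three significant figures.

46.5 m/s

At the maximum speed, friction acts down the slope at its limiting value f = μN. Radially (horizontal, toward centre): N sinθ + μN cosθ = mv²/r. Vertically: N cosθ − μN sinθ = mg.
Dividing: v² = r g (sinθ + μcosθ)/(cosθ − μsinθ).
sinθ + μcosθ = 0.2436 + 0.624×0.9699 = 0.8488; cosθ − μsinθ = 0.9699 − 0.624×0.2436 = 0.8179.
v² = 213 × 9.8 × 0.8488/0.8179 = 2166 m²/s², so v = 46.54 m/s.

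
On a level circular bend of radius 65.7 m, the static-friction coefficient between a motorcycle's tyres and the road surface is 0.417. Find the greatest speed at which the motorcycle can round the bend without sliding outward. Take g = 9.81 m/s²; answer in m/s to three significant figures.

Friction provides the centripetal force on a flat curve. At maximum speed it is at its limiting value: μ_s m g = m v²/r.
Mass cancels: v_max = √(μ_s g r) = √(0.417 × 9.81 × 65.7) = √268.8 = 16.39 m/s.

16.4 m/s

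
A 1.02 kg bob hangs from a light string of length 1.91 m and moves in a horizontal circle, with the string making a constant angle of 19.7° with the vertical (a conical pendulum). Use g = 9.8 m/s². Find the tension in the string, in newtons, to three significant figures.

Vertically the bob has no acceleration, so T cosθ = mg.
T = mg/cosθ = 1.02 × 9.8 / cos 19.7° = 9.996/0.9415 = 10.62 N.

10.6 N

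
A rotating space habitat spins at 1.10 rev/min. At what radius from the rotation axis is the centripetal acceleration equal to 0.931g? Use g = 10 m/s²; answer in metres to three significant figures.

ω = 1.10 rev/min × 2π/60 = 0.1152 rad/s.
a_c = ω²r = 0.931g ⇒ r = 0.931 × 10.0 / (0.1152)² = 9.310/0.01327 = 701.6 m.

702 m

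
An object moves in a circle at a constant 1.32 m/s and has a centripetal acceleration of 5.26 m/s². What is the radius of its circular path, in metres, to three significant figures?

a_c = v²/r ⇒ r = v²/a_c = (1.32)²/5.26 = 1.742/5.26 = 0.3313 m.

0.331 m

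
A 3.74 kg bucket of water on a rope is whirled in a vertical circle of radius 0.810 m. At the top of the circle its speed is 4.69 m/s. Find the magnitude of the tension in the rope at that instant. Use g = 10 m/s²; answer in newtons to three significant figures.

64.2 N

At the top, both T and the weight mg point inward (toward the centre), so T + mg = mv²/r.
T = m(v²/r − g) = 3.74 × ((4.69)²/0.810 − 10.0) = 3.74 × (27.16 − 10.0) = 3.74 × 17.16 = 64.16 N.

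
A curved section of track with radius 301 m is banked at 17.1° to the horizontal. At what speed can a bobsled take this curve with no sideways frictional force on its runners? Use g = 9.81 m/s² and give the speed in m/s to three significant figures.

On a frictionless banked curve, N sinθ = mv²/r and N cosθ = mg, so tanθ = v²/(rg).
v = √(r g tanθ) = √(301 × 9.81 × tan 17.1°) = √(301 × 9.81 × 0.3076) = √908.4 = 30.14 m/s.

30.1 m/s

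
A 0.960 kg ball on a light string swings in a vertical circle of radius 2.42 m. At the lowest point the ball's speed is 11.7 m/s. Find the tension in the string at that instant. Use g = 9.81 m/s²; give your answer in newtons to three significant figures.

63.7 N

At the lowest point, T points up (toward the centre) and the weight mg points down (away from the centre), so the net inward force is T − mg = mv²/r.
T = m(v²/r + g) = 0.960 × ((11.7)²/2.42 + 9.81) = 0.960 × (56.57 + 9.81) = 0.960 × 66.38 = 63.72 N.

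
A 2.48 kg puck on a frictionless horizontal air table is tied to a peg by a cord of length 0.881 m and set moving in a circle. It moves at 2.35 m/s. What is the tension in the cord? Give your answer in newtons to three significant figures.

15.5 N

The tension is the only horizontal force, so it supplies the full centripetal force: T = m v²/r = 2.48 × (2.350)²/0.881 = 2.48 × 5.523/0.881 = 15.55 N.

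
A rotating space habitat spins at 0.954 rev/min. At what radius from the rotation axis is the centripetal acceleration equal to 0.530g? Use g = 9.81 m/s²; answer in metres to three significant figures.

521 m

ω = 0.954 rev/min × 2π/60 = 0.09990 rad/s.
a_c = ω²r = 0.530g ⇒ r = 0.530 × 9.81 / (0.09990)² = 5.199/0.009981 = 520.9 m.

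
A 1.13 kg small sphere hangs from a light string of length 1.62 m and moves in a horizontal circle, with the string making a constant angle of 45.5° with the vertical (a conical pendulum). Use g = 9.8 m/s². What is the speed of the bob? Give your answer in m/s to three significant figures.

The radius of the circle is r = L sinθ = 1.62 × sin 45.5° = 1.155 m.
Horizontally T sinθ = mv²/r and vertically T cosθ = mg, so tanθ = v²/(rg).
v = √(r g tanθ) = √(1.155 × 9.8 × 1.018) = √11.52 = 3.395 m/s.

3.39 m/s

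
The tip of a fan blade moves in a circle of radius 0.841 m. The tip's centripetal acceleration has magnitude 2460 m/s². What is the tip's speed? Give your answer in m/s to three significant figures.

45.5 m/s

a_c = v²/r ⇒ v = √(a_c · r) = √(2460 × 0.841) = √2069 = 45.48 m/s.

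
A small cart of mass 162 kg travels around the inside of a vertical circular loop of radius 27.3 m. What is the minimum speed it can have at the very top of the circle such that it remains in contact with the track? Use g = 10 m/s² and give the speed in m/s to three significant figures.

At the top, both weight mg and N point toward the centre: N + mg = mv²/r.
At minimum speed N → 0, so mg = mv_min²/r ⇒ v_min = √(g r) = √(10.0 × 27.3) = 16.52 m/s.

16.5 m/s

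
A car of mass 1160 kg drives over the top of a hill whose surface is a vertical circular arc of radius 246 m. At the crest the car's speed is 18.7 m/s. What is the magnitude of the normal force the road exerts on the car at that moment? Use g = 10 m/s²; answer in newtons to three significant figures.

9950 N

At the crest the centripetal acceleration points downward (toward the centre of the arc), so mg − N = mv²/r.
N = m(g − v²/r) = 1160 × (10.0 − (18.7)²/246) = 1160 × (10.0 − 1.422) = 1160 × 8.578 = 9951 N.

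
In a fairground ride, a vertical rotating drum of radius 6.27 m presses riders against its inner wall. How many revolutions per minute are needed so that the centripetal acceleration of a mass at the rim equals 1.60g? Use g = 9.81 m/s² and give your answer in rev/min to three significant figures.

15.1 rev/min

Require ω²r = 1.60g, so ω = √(1.60 × 9.81/6.27) = 1.582 rad/s.
In rev/min: ω × 60/(2π) = 1.582 × 60/(2π) = 15.11 rev/min.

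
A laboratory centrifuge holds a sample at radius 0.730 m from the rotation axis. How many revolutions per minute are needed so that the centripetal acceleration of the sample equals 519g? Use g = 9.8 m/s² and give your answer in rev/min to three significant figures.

Require ω²r = 519g, so ω = √(519 × 9.8/0.730) = 83.47 rad/s.
In rev/min: ω × 60/(2π) = 83.47 × 60/(2π) = 797.1 rev/min.

797 rev/min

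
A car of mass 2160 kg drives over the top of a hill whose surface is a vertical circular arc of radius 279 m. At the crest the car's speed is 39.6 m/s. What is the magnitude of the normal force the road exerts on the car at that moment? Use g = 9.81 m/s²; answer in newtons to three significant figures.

At the crest the centripetal acceleration points downward (toward the centre of the arc), so mg − N = mv²/r.
N = m(g − v²/r) = 2160 × (9.81 − (39.6)²/279) = 2160 × (9.81 − 5.621) = 2160 × 4.189 = 9049 N.

9050 N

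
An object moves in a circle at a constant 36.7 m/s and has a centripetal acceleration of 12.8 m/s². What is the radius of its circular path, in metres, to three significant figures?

a_c = v²/r ⇒ r = v²/a_c = (36.7)²/12.8 = 1347/12.8 = 105.2 m.

105 m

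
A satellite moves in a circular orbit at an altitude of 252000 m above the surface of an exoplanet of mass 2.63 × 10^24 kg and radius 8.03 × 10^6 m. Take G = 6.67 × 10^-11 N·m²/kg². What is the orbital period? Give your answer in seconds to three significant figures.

11300 s

r = R + h = 8.03 × 10^6 + 252000 = 8.282 × 10^6 m. Gravity provides the centripetal force: G M m / r² = m v² / r ⇒ v = √(GM/r) = 4602 m/s.
T = 2πr/v = 2π × 8.282 × 10^6 / 4602 = 11310 s.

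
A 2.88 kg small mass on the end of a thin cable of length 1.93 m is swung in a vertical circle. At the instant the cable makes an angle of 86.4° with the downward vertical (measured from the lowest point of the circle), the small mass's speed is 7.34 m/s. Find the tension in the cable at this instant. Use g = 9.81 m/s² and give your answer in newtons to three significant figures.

82.2 N

Take the radial direction toward the centre of the circle as positive. The component of the weight along the string toward the centre is −mg cos φ (φ measured from the bottom), so Newton's second law along the string gives T − mg cos φ = m v²/r.
cos 86.4° = 0.06279, so T = m(v²/r + g cos φ) = 2.88 × ((7.34)²/1.93 + 9.81 × 0.06279) = 2.88 × (27.91 + (0.6160)) = 2.88 × 28.53 = 82.17 N.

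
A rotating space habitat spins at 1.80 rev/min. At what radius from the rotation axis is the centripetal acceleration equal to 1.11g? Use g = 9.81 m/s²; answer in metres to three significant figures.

306 m

ω = 1.80 rev/min × 2π/60 = 0.1885 rad/s.
a_c = ω²r = 1.11g ⇒ r = 1.11 × 9.81 / (0.1885)² = 10.89/0.03553 = 306.5 m.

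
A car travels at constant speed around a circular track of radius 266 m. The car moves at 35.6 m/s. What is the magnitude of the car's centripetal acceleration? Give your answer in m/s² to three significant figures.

4.76 m/s²

a_c = v²/r = (35.60)²/266 = 1267/266 = 4.765 m/s².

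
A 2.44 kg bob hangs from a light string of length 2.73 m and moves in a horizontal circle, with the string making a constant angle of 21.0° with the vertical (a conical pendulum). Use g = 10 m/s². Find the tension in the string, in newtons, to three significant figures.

26.1 N

Vertically the bob has no acceleration, so T cosθ = mg.
T = mg/cosθ = 2.44 × 10.0 / cos 21.0° = 24.40/0.9336 = 26.14 N.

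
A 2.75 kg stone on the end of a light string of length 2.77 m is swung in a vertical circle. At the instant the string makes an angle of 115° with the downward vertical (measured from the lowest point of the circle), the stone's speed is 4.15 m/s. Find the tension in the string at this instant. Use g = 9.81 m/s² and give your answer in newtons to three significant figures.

5.70 N

Take the radial direction toward the centre of the circle as positive. The component of the weight along the string toward the centre is −mg cos φ (φ measured from the bottom), so Newton's second law along the string gives T − mg cos φ = m v²/r.
cos 115° = -0.4226, so T = m(v²/r + g cos φ) = 2.75 × ((4.15)²/2.77 + 9.81 × -0.4226) = 2.75 × (6.218 + (-4.146)) = 2.75 × 2.072 = 5.697 N.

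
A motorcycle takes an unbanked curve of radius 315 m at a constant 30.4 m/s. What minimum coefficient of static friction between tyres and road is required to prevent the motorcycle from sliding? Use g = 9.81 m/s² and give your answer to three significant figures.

Friction provides the centripetal force: μ_s m g = m v²/r, so μ_s = v²/(g r) = (30.40)²/(9.81 × 315) = 924.2/3090 = 0.2991.

0.299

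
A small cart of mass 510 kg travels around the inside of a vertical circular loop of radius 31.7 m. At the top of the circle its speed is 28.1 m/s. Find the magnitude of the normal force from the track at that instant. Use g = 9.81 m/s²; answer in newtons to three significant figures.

At the top, both N and the weight mg point inward (toward the centre), so N + mg = mv²/r.
N = m(v²/r − g) = 510 × ((28.1)²/31.7 − 9.81) = 510 × (24.91 − 9.81) = 510 × 15.10 = 7700 N.

7700 N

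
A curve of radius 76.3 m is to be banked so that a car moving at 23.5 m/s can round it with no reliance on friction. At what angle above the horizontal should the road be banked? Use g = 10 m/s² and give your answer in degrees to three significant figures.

35.9°

With no friction, the horizontal component of the normal force provides the centripetal force: N sinθ = mv²/r, while N cosθ = mg vertically.
Dividing: tanθ = v²/(r g) = (23.5)²/(76.3 × 10.0) = 552.2/763.0 = 0.7238.
θ = arctan(0.7238) = 35.90°.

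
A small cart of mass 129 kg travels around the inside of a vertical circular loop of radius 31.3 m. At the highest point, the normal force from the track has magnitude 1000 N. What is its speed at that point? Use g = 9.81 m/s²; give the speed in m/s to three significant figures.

23.4 m/s

At the top, N + mg = mv²/r, so v = √(r(N/m + g)) = √(31.3 × (1000/129 + 9.81)) = √(31.3 × 17.56) = √549.7 = 23.45 m/s.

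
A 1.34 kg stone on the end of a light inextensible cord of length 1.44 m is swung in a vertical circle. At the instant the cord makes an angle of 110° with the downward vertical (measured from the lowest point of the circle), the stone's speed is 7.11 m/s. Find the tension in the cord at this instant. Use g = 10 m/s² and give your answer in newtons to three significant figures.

42.5 N

Take the radial direction toward the centre of the circle as positive. The component of the weight along the string toward the centre is −mg cos φ (φ measured from the bottom), so Newton's second law along the string gives T − mg cos φ = m v²/r.
cos 110° = -0.3420, so T = m(v²/r + g cos φ) = 1.34 × ((7.11)²/1.44 + 10.0 × -0.3420) = 1.34 × (35.11 + (-3.420)) = 1.34 × 31.69 = 42.46 N.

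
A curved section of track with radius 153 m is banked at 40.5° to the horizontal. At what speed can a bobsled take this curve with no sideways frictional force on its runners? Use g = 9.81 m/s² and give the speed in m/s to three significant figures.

35.8 m/s

On a frictionless banked curve, N sinθ = mv²/r and N cosθ = mg, so tanθ = v²/(rg).
v = √(r g tanθ) = √(153 × 9.81 × tan 40.5°) = √(153 × 9.81 × 0.8541) = √1282 = 35.80 m/s.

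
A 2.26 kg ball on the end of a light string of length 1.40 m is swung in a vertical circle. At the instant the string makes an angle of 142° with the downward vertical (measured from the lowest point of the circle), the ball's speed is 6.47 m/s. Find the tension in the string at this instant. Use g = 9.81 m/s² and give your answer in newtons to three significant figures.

Take the radial direction toward the centre of the circle as positive. The component of the weight along the string toward the centre is −mg cos φ (φ measured from the bottom), so Newton's second law along the string gives T − mg cos φ = m v²/r.
cos 142° = -0.7880, so T = m(v²/r + g cos φ) = 2.26 × ((6.47)²/1.40 + 9.81 × -0.7880) = 2.26 × (29.90 + (-7.730)) = 2.26 × 22.17 = 50.10 N.

50.1 N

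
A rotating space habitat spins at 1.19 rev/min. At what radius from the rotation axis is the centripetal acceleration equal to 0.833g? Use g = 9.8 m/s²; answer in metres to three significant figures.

ω = 1.19 rev/min × 2π/60 = 0.1246 rad/s.
a_c = ω²r = 0.833g ⇒ r = 0.833 × 9.8 / (0.1246)² = 8.163/0.01553 = 525.7 m.

526 m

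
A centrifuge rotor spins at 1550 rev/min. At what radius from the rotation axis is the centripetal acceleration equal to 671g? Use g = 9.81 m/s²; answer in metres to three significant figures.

0.250 m

ω = 1550 rev/min × 2π/60 = 162.3 rad/s.
a_c = ω²r = 671g ⇒ r = 671 × 9.81 / (162.3)² = 6583/26350 = 0.2498 m.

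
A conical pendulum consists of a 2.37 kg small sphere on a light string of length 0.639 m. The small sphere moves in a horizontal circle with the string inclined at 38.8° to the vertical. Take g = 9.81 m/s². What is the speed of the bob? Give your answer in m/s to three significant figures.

1.78 m/s

The radius of the circle is r = L sinθ = 0.639 × sin 38.8° = 0.4004 m.
Horizontally T sinθ = mv²/r and vertically T cosθ = mg, so tanθ = v²/(rg).
v = √(r g tanθ) = √(0.4004 × 9.81 × 0.8040) = √3.158 = 1.777 m/s.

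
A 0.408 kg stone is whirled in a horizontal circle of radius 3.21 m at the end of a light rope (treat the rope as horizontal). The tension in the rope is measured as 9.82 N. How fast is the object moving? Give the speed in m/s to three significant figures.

8.79 m/s

T = m v²/r ⇒ v = √(T r / m) = √(9.82 × 3.21 / 0.408) = √77.26 = 8.790 m/s.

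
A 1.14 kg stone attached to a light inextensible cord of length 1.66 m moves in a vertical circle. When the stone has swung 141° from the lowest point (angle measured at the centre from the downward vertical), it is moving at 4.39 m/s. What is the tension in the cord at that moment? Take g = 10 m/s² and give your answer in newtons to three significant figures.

Take the radial direction toward the centre of the circle as positive. The component of the weight along the string toward the centre is −mg cos φ (φ measured from the bottom), so Newton's second law along the string gives T − mg cos φ = m v²/r.
cos 141° = -0.7771, so T = m(v²/r + g cos φ) = 1.14 × ((4.39)²/1.66 + 10.0 × -0.7771) = 1.14 × (11.61 + (-7.771)) = 1.14 × 3.838 = 4.376 N.

4.38 N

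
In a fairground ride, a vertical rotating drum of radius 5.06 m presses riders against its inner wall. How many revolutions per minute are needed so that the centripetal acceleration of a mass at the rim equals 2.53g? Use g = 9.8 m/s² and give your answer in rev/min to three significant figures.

21.1 rev/min

Require ω²r = 2.53g, so ω = √(2.53 × 9.8/5.06) = 2.214 rad/s.
In rev/min: ω × 60/(2π) = 2.214 × 60/(2π) = 21.14 rev/min.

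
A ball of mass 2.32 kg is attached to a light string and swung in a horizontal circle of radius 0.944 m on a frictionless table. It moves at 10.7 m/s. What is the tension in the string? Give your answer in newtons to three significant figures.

The tension is the only horizontal force, so it supplies the full centripetal force: T = m v²/r = 2.32 × (10.70)²/0.944 = 2.32 × 114.5/0.944 = 281.4 N.

281 N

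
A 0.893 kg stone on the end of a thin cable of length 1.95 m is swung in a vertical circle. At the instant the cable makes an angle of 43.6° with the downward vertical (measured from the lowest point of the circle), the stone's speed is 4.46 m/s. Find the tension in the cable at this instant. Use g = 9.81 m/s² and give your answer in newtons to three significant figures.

Take the radial direction toward the centre of the circle as positive. The component of the weight along the string toward the centre is −mg cos φ (φ measured from the bottom), so Newton's second law along the string gives T − mg cos φ = m v²/r.
cos 43.6° = 0.7242, so T = m(v²/r + g cos φ) = 0.893 × ((4.46)²/1.95 + 9.81 × 0.7242) = 0.893 × (10.20 + (7.104)) = 0.893 × 17.30 = 15.45 N.

15.5 N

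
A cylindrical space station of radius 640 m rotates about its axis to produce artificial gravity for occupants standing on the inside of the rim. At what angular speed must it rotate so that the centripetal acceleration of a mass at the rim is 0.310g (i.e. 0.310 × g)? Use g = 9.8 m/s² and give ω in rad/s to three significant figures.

Centripetal acceleration a_c = ω²r. Setting ω²r = 0.310g:
ω = √(0.310g / r) = √(0.310 × 9.8 / 640) = √0.004747 = 0.06890 rad/s.

0.0689 rad/s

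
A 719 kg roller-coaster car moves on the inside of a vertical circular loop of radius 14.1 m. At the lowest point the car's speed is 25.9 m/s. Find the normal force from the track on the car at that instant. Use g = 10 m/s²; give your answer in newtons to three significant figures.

41400 N

At the lowest point, N points up (toward the centre) and the weight mg points down (away from the centre), so the net inward force is N − mg = mv²/r.
N = m(v²/r + g) = 719 × ((25.9)²/14.1 + 10.0) = 719 × (47.58 + 10.0) = 719 × 57.58 = 41400 N.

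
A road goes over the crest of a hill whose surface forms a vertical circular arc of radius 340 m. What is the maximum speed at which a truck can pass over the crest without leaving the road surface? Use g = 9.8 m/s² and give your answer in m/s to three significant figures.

57.7 m/s

At the crest the centre of the circle is below the truck, so the net downward (centripetal) force is mg − N = mv²/r.
The truck leaves the road when N → 0, giving v_max = √(g r) = √(9.8 × 340) = 57.72 m/s.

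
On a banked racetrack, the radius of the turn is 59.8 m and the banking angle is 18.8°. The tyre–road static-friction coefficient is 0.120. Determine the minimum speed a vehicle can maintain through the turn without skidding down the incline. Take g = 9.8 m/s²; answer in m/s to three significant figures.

At the minimum speed, friction acts up the slope at its limiting value f = μN. Radially (horizontal, toward centre): N sinθ − μN cosθ = mv²/r. Vertically: N cosθ + μN sinθ = mg.
Dividing: v² = r g (sinθ − μcosθ)/(cosθ + μsinθ).
sinθ − μcosθ = 0.3223 − 0.120×0.9466 = 0.2087; cosθ + μsinθ = 0.9466 + 0.120×0.3223 = 0.9853.
v² = 59.8 × 9.8 × 0.2087/0.9853 = 124.1 m²/s², so v = 11.14 m/s.

11.1 m/s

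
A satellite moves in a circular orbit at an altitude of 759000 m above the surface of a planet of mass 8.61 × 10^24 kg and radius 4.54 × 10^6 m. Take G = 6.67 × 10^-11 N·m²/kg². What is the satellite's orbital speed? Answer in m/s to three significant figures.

Orbital radius r = R + h = 4.54 × 10^6 + 759000 = 5.299 × 10^6 m.
Gravity supplies the centripetal force: G M m / r² = m v² / r, so v = √(GM/r).
v = √(6.67 × 10^-11 × 8.61 × 10^24 / 5.299 × 10^6) = √(1.084 × 10^8) = 10410 m/s.

10400 m/s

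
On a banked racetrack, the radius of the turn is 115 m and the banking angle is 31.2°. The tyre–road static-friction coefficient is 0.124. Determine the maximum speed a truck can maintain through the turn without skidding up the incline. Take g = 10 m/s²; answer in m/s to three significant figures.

At the maximum speed, friction acts down the slope at its limiting value f = μN. Radially (horizontal, toward centre): N sinθ + μN cosθ = mv²/r. Vertically: N cosθ − μN sinθ = mg.
Dividing: v² = r g (sinθ + μcosθ)/(cosθ − μsinθ).
sinθ + μcosθ = 0.5180 + 0.124×0.8554 = 0.6241; cosθ − μsinθ = 0.8554 − 0.124×0.5180 = 0.7911.
v² = 115 × 10.0 × 0.6241/0.7911 = 907.2 m²/s², so v = 30.12 m/s.

30.1 m/s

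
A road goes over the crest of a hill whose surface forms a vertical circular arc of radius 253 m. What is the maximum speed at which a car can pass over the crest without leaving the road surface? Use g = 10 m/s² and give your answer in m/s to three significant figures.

50.3 m/s

At the crest the centre of the circle is below the car, so the net downward (centripetal) force is mg − N = mv²/r.
The car leaves the road when N → 0, giving v_max = √(g r) = √(10.0 × 253) = 50.30 m/s.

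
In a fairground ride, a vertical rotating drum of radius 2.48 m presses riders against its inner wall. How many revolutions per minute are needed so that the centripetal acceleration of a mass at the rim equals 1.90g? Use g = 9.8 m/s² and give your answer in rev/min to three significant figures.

26.2 rev/min

Require ω²r = 1.90g, so ω = √(1.90 × 9.8/2.48) = 2.740 rad/s.
In rev/min: ω × 60/(2π) = 2.740 × 60/(2π) = 26.17 rev/min.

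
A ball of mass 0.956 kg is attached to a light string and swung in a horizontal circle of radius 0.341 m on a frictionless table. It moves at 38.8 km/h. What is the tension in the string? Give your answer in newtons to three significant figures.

v = 38.8 km/h = 38.8/3.6 = 10.78 m/s.
The tension is the only horizontal force, so it supplies the full centripetal force: T = m v²/r = 0.956 × (10.78)²/0.341 = 0.956 × 116.2/0.341 = 325.7 N.

326 N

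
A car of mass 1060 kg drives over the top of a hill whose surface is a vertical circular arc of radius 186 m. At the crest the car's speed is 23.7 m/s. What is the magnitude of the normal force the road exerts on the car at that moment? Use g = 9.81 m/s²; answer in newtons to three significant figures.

7200 N

At the crest the centripetal acceleration points downward (toward the centre of the arc), so mg − N = mv²/r.
N = m(g − v²/r) = 1060 × (9.81 − (23.7)²/186) = 1060 × (9.81 − 3.020) = 1060 × 6.790 = 7198 N.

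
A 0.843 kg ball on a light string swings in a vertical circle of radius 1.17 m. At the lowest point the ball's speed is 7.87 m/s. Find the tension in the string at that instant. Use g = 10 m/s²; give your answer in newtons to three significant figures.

At the lowest point, T points up (toward the centre) and the weight mg points down (away from the centre), so the net inward force is T − mg = mv²/r.
T = m(v²/r + g) = 0.843 × ((7.87)²/1.17 + 10.0) = 0.843 × (52.94 + 10.0) = 0.843 × 62.94 = 53.06 N.

53.1 N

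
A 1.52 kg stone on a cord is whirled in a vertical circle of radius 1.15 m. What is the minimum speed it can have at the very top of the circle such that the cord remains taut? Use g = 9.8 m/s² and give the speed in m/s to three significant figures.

At the top, both weight mg and T point toward the centre: T + mg = mv²/r.
At minimum speed T → 0, so mg = mv_min²/r ⇒ v_min = √(g r) = √(9.8 × 1.15) = 3.357 m/s.

3.36 m/s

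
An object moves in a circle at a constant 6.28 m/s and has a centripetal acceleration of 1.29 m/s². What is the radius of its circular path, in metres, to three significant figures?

a_c = v²/r ⇒ r = v²/a_c = (6.28)²/1.29 = 39.44/1.29 = 30.57 m.

30.6 m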